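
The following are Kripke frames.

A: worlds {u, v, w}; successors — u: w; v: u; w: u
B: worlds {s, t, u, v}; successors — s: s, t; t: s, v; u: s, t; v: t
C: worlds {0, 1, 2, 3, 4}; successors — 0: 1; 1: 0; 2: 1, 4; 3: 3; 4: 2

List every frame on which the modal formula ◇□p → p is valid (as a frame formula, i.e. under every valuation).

none

Frame correspondent (Sahlqvist): ∀x ∀y (Rxy → Ryx) — i.e. symmetry.
A: fails — Rvu but not Ruv.
B: fails — Rut but not Rtu.
C: fails — R21 but not R12.
Valid on no frame.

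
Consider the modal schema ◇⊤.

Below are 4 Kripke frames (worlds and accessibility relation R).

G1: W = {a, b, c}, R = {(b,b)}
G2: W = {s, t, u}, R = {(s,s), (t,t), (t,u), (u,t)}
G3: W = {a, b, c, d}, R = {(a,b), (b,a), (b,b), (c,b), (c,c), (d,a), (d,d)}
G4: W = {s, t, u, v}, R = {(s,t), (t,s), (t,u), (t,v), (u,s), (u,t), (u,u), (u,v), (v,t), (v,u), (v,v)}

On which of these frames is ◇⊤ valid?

Frame correspondent (Sahlqvist): ∀x ∃y Rxy — i.e. seriality.
G1: fails — world a has no successor.
G2: ✓.
G3: ✓.
G4: ✓.

G2, G3, G4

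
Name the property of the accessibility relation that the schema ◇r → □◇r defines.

The Euclidean property

This is the 5 axiom.
It corresponds to the Euclidean property: ∀x ∀y ∀z (Rxy ∧ Rxz → Ryz).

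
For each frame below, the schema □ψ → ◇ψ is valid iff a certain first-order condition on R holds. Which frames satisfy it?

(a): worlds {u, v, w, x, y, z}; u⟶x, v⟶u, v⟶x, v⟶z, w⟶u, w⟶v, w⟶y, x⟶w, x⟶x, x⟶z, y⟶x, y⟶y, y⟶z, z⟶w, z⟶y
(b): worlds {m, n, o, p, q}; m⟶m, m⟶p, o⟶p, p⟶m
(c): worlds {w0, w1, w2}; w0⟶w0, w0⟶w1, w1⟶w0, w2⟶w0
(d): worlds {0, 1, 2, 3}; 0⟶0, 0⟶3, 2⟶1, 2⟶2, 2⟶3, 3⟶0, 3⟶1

Frame correspondent (Sahlqvist): ∀x ∃y Rxy — i.e. seriality.
(a): satisfies the condition.
(b): fails — world n has no successor.
(c): satisfies the condition.
(d): fails — world 1 has no successor.
Valid on: (a), (c).

(a), (c)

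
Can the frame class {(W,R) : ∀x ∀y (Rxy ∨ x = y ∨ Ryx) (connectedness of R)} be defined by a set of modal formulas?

No

If a class were modally definable it would be closed under disjoint unions (Goldblatt–Thomason).
Take 4 disjoint single-world reflexive frames: each is trivially connected, but their disjoint union has 4 worlds with no edge between distinct components, so it is not connected.
So no modal formula (or set of formulas) defines exactly the connected frames.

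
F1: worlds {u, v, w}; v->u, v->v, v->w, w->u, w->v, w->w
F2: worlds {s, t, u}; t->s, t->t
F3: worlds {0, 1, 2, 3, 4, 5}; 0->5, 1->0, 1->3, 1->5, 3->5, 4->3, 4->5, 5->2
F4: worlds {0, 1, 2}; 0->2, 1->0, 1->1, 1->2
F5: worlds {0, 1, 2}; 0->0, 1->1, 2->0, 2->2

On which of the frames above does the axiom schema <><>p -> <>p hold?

Frame correspondent (Sahlqvist): forall x forall y forall z (Rxy & Ryz -> Rxz) — i.e. transitivity.
F1: ✓.
F2: ✓.
F3: fails — R45 and R52 but not R42.
F4: ✓.
F5: ✓.
Valid on: F1, F2, F4, F5.

F1, F2, F4, F5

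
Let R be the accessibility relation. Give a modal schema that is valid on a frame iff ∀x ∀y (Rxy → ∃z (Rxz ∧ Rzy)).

This is density; the standard corresponding axiom is C4: □□ψ → □ψ.
Suppose □□ψ→□ψ is valid. Take Rxy and set V(ψ)={w : xR²w}. Then □□ψ at x, so □ψ at x, so ψ at y, i.e. ∃z(Rxz∧Rzy).

□□ψ → □ψ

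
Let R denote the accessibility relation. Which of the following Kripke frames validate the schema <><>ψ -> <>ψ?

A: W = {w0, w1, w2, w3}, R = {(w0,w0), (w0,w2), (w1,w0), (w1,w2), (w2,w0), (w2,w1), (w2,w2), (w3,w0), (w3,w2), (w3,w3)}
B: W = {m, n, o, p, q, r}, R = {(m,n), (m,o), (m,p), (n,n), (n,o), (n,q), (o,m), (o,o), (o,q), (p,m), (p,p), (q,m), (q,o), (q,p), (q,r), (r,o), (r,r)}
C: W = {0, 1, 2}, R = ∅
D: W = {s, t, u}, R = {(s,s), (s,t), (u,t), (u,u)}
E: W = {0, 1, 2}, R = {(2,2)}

The schema corresponds to transitivity: forall x forall y forall z (Rxy & Ryz -> Rxz).
A: fails — Rw1w2 and Rw2w1 but not Rw1w1.
B: fails — Rom and Rmn but not Ron.
C: satisfies the condition.
D: satisfies the condition.
E: satisfies the condition.

C, D, E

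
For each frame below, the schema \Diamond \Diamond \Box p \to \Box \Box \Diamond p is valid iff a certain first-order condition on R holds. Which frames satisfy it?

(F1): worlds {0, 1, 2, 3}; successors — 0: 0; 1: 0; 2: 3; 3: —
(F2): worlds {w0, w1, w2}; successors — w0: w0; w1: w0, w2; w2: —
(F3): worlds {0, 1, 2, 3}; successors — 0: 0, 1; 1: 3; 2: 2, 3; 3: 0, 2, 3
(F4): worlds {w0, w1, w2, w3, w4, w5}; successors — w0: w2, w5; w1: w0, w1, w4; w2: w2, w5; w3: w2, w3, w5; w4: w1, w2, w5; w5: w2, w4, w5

The schema corresponds to a generalized confluence (Geach) condition: \forall x \forall y \forall z ((x R^2 y \wedge x R^2 z) \to \exists w (yRw \wedge zRw)).
(F1): satisfies the condition.
(F2): satisfies the condition.
(F3): fails — 0R²0, 0R²1 but no w with 0Rw and 1Rw.
(F4): fails — w1R²w0, w1R²w1 but no w with w0Rw and w1Rw.
Valid on: (F1), (F2).

(F1), (F2)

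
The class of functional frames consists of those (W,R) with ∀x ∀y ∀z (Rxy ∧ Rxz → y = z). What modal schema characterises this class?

A defining formula is ◇s → □s (the CD axiom).

◇s → □s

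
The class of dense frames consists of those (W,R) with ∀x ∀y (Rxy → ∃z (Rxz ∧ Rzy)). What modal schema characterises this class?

□□s → □s

A defining formula is □□s → □s (the C4 axiom).
Suppose □□s→□s is valid. Take Rxy and set V(s)={w : xR²w}. Then □□s at x, so □s at x, so s at y, i.e. ∃z(Rxz∧Rzy).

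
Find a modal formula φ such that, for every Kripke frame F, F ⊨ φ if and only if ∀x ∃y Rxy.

□s → ◇s

A defining formula is □s → ◇s (the D axiom).
Suppose □s→◇s is valid. At any x set V(s)=W. Then □s at x, so ◇s at x, so x has a successor.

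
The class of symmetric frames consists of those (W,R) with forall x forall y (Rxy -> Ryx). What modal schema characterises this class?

A defining formula is ψ → □◇ψ (the B axiom).
Suppose ψ→□◇ψ is valid. Take Rxy and set V(ψ)={x}. Then ψ at x, so □◇ψ at x, so ◇ψ at y, so some z with Ryz has ψ; z=x, i.e. Ryx.

ψ → □◇ψ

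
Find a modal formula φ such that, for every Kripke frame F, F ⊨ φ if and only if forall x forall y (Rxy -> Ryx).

This is symmetry; the standard corresponding axiom is B: q → □◇q.
Suppose q→□◇q is valid. Take Rxy and set V(q)={x}. Then q at x, so □◇q at x, so ◇q at y, so some z with Ryz has q; z=x, i.e. Ryx.

q → □◇q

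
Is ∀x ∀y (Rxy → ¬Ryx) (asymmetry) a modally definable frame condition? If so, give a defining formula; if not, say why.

No — not modally definable

Modal frame validity is preserved under surjective bounded morphisms.
The 5-cycle (worlds s,t,u,v,w with s→t→u→v→w→s) is asymmetric. Mapping every world to a single reflexive point • is a surjective bounded morphism, and the reflexive point is not asymmetric (R•• but asymmetry requires ¬R••).
Hence asymmetry is not modally definable.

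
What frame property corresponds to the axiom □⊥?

□⊥ is valid iff no world has any successor (otherwise □⊥ fails at any world with one).

Emptiness of R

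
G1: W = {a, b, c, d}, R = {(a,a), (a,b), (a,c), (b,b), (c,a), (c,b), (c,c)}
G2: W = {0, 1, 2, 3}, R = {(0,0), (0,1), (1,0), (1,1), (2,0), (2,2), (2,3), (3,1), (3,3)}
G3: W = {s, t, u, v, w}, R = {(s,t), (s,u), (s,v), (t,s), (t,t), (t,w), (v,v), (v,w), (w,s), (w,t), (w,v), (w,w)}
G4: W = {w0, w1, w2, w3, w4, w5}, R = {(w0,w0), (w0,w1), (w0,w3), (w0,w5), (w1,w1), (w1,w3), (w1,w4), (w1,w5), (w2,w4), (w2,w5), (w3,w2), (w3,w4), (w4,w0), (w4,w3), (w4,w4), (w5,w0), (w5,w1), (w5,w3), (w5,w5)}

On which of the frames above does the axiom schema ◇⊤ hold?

The schema corresponds to seriality: ∀x ∃y Rxy.
G1: fails — world d has no successor.
G2: holds.
G3: fails — world u has no successor.
G4: holds.

G2, G4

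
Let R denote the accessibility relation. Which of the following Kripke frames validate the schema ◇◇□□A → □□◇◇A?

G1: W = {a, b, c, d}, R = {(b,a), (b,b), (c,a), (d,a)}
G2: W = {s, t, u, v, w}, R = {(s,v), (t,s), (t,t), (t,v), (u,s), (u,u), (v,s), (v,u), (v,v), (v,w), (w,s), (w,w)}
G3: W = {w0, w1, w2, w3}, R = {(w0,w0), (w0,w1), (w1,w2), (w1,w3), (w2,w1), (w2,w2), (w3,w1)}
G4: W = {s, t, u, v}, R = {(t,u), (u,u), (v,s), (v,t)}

This is the axiom for a generalized confluence (Geach) condition; its first-order frame correspondent is ∀x ∀y ∀z ((xR²y ∧ xR²z) → ∃w (yR²w ∧ zR²w)).
G1: fails — bR²a, bR²a but no w with aR²w and aR²w.
G2: condition met.
G3: condition met.
G4: condition met.

G2, G3, G4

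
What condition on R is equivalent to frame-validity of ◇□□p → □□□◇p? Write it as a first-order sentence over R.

This is a Sahlqvist (Geach-type) schema ◇^1□^2p → □^3◇^1p.
First-order correspondent: ∀x ∀y ∀z ((xRy ∧ xR³z) → ∃w (yR²w ∧ zRw)).

∀x ∀y ∀z ((xRy ∧ xR³z) → ∃w (yR²w ∧ zRw))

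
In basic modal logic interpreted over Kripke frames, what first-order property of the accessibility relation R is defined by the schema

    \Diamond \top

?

seriality

◇⊤ holds at w iff w has a successor, so frame-validity of ◇⊤ is exactly seriality. Equivalently via □φ → ◇φ:
Suppose □φ→◇φ is valid. At any x set V(φ)=W. Then □φ at x, so ◇φ at x, so x has a successor.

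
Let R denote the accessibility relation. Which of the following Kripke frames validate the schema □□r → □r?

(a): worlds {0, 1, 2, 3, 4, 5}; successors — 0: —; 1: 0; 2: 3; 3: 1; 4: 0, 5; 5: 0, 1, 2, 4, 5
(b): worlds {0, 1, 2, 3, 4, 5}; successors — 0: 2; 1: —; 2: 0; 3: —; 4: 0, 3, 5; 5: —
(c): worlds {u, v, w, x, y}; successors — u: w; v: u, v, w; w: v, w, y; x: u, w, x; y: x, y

(c)

Frame correspondent (Sahlqvist): ∀x ∀y (Rxy → ∃z (Rxz ∧ Rzy)) — i.e. density.
(a): fails — R10 but no z with R1z and Rz0.
(b): fails — R45 but no z with R4z and Rz5.
(c): ✓.
Valid on: (c).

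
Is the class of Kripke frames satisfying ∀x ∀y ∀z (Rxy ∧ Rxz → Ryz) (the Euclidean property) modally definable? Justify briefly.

Yes, by ◇r → □◇r

This is a Sahlqvist condition; the 5 axiom ◇r → □◇r defines it.
Suppose ◇r→□◇r is valid. Take Rxy, Rxz and set V(r)={y}. Then ◇r at x, so □◇r at x, so ◇r at z, so some w with Rzw has r; w=y, i.e. Rzy. By symmetry of the argument, Ryz.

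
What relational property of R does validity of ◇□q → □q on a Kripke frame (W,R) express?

This is frame-equivalent to ◇q → □◇q (substitute ¬q for q and contrapose).
Suppose ◇q→□◇q is valid. Take Rxy, Rxz and set V(q)={y}. Then ◇q at x, so □◇q at x, so ◇q at z, so some w with Rzw has q; w=y, i.e. Rzy. By symmetry of the argument, Ryz.

the Euclidean property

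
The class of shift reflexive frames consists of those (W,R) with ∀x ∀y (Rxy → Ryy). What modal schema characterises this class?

□(□ψ → ψ)

A defining formula is □(□ψ → ψ) (the T□ axiom).
Suppose □(□ψ→ψ) is valid. Take Rxy and set V(ψ)={w : Ryw}. Then at y, □ψ holds; since □(□ψ→ψ) at x, □ψ→ψ at y, so ψ at y, i.e. Ryy.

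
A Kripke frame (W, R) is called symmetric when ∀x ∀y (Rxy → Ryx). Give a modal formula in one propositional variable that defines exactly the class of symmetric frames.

q → □◇q

This is symmetry; the standard corresponding axiom is B: q → □◇q.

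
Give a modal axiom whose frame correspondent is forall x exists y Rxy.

□r → ◇r

A defining formula is □r → ◇r (the D axiom).
Suppose □r→◇r is valid. At any x set V(r)=W. Then □r at x, so ◇r at x, so x has a successor.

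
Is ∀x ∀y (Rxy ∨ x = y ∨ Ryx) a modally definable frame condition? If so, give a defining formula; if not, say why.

Not definable by any modal formula

Any modally definable frame class is closed under disjoint unions.
Take 3 disjoint single-world reflexive frames: each is trivially connected, but their disjoint union has 3 worlds with no edge between distinct components, so it is not connected.
So the class is not modally definable.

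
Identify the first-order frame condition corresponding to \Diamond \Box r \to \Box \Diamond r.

Convergence

Suppose ◇□r→□◇r is valid. Take Rxy, Rxz and set V(r)={w : Ryw}. Then □r at y so ◇□r at x, so □◇r at x, so ◇r at z, giving w with Rzw and Ryw.
Conversely, any frame satisfying \forall x \forall y \forall z (Rxy \wedge Rxz \to \exists w (Ryw \wedge Rzw)) validates the schema.
So the correspondent is convergence.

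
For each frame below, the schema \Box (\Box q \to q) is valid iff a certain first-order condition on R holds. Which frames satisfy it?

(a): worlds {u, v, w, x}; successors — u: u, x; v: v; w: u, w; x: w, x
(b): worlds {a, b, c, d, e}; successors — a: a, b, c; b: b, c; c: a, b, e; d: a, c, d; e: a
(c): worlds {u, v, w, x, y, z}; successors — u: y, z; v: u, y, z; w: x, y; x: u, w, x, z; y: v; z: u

The schema corresponds to shift-reflexivity: \forall x \forall y (Rxy \to Ryy).
(a): satisfies the condition.
(b): fails — Rbc but not Rcc.
(c): fails — Rxw but not Rww.
Valid on: (a).

(a)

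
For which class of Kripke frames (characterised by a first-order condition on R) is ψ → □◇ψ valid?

This schema is the B axiom.
It corresponds to symmetry: ∀x ∀y (Rxy → Ryx).

symmetry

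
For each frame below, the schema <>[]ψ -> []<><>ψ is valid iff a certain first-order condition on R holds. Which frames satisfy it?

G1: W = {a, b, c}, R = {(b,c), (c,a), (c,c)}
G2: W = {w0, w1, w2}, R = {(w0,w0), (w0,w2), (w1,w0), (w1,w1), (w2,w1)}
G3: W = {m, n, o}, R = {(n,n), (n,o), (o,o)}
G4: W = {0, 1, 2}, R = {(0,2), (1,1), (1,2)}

The schema corresponds to a generalized confluence (Geach) condition: forall x forall y forall z ((xRy & xRz) -> exists w (yRw & z R^2 w)).
G1: fails — cRa, cRa but no w with aRw and aR²w.
G2: holds.
G3: holds.
G4: fails — 0R2, 0R2 but no w with 2Rw and 2R²w.
Valid on: G2, G3.

G2, G3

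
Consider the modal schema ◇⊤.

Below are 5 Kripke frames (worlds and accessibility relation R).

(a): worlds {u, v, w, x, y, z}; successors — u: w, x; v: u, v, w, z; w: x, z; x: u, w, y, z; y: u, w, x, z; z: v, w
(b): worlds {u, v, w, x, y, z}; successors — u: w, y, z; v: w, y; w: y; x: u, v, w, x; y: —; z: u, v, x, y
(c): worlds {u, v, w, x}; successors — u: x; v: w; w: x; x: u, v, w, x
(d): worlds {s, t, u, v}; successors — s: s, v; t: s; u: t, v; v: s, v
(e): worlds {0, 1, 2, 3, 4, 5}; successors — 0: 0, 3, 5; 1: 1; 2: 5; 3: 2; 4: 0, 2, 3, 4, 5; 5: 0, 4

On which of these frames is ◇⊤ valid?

The schema corresponds to seriality: ∀x ∃y Rxy.
(a): satisfies the condition.
(b): fails — world y has no successor.
(c): satisfies the condition.
(d): satisfies the condition.
(e): satisfies the condition.
Valid on: (a), (c), (d), (e).

(a), (c), (d), (e)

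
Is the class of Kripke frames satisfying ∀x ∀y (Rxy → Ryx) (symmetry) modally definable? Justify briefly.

This is a Sahlqvist condition; the B axiom q → □◇q defines it.
Suppose q→□◇q is valid. Take Rxy and set V(q)={x}. Then q at x, so □◇q at x, so ◇q at y, so some z with Ryz has q; z=x, i.e. Ryx.

Yes, by q → □◇q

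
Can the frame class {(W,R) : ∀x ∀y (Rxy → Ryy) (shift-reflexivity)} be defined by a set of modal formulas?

Yes: it is shift-reflexivity, defined by the T□ schema □(□r → r).
Suppose □(□r→r) is valid. Take Rxy and set V(r)={w : Ryw}. Then at y, □r holds; since □(□r→r) at x, □r→r at y, so r at y, i.e. Ryy.

Yes — defined by □(□r → r)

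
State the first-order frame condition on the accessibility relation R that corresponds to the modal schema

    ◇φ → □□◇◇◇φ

This is a Sahlqvist (Geach-type) schema ◇^1□^0φ → □^2◇^3φ.
Minimal-valuation argument: fix x; take any y with xR^1y and any z with xR^2z. Set V(φ) to the set of worlds R-reachable from y in exactly 0 steps. Then □^0φ holds at y, so the antecedent holds at x; validity forces ◇^3φ at z, giving a w with zR^3w and yR^0w.
First-order correspondent: ∀x ∀y ∀z ((xRy ∧ xR²z) → ∃w (y = w ∧ zR³w)).

∀x ∀y ∀z ((xRy ∧ xR²z) → ∃w (y = w ∧ zR³w))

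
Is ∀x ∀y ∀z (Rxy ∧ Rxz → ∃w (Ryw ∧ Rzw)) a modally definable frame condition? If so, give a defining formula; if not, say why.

This is a Sahlqvist condition; the .2 axiom ◇□q → □◇q defines it.
Suppose ◇□q→□◇q is valid. Take Rxy, Rxz and set V(q)={w : Ryw}. Then □q at y so ◇□q at x, so □◇q at x, so ◇q at z, giving w with Rzw and Ryw.

Yes, by ◇□q → □◇q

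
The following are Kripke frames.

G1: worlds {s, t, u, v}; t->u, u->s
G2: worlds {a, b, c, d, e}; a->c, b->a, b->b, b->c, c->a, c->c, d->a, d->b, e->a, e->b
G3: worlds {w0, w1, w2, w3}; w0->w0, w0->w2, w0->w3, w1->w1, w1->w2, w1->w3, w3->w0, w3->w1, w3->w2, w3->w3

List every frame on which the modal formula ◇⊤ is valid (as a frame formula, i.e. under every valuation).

G2

Frame correspondent (Sahlqvist): ∀x ∃y Rxy — i.e. seriality.
G1: fails — world s has no successor.
G2: ✓.
G3: fails — world w2 has no successor.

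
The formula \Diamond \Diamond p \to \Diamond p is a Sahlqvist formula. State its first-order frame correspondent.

Equivalently (dual form): □p → □□p.
Suppose □p→□□p is valid. Take Rxy, Ryz and set V(p)={w : Rxw}. Then □p at x, so □□p at x, so □p at y, so p at z, i.e. Rxz.

transitivity: \forall x \forall y \forall z (Rxy \wedge Ryz \to Rxz)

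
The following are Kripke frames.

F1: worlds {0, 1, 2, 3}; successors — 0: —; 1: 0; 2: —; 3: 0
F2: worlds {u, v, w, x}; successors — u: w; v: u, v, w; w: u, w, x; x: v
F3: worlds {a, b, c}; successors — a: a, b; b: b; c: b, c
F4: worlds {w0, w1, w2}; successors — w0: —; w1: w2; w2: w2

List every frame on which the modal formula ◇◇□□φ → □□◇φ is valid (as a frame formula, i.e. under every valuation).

Frame correspondent (Sahlqvist): ∀x ∀y ∀z ((xR²y ∧ xR²z) → ∃w (yR²w ∧ zRw)) — i.e. a generalized confluence (Geach) condition.
F1: condition met.
F2: fails — uR²u, uR²x but no t with uR²t and xRt.
F3: condition met.
F4: condition met.
Valid on: F1, F3, F4.

F1, F3, F4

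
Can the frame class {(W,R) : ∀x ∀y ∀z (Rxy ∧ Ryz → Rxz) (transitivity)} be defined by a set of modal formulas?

This is a Sahlqvist condition; the 4 axiom □q → □□q defines it.

Definable; □q → □□q defines it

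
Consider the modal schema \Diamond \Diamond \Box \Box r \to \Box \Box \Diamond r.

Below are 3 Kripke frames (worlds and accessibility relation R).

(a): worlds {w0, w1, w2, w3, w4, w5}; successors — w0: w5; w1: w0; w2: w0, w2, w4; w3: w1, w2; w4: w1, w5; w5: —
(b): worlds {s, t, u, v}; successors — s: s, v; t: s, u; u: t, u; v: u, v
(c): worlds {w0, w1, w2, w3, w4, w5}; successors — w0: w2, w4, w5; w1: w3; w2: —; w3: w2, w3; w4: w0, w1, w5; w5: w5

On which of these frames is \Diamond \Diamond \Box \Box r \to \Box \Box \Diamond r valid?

Frame correspondent (Sahlqvist): \forall x \forall y \forall z ((x R^2 y \wedge x R^2 z) \to \exists w (y R^2 w \wedge zRw)) — i.e. a generalized confluence (Geach) condition.
(a): fails — w1R²w5, w1R²w5 but no w with w5R²w and w5Rw.
(b): ✓.
(c): fails — w0R²w0, w0R²w1 but no w with w0R²w and w1Rw.
Valid on: (b).

(b)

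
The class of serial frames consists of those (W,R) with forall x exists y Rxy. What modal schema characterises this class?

□p → ◇p

A defining formula is □p → ◇p (the D axiom).
Suppose □p→◇p is valid. At any x set V(p)=W. Then □p at x, so ◇p at x, so x has a successor.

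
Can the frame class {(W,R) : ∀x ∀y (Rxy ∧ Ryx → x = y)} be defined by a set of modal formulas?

No

If a class were modally definable it would be closed under surjective bounded morphisms (Goldblatt–Thomason).
The 6-cycle (worlds a,b,c,d,e,f with a→b→c→d→e→f→a) is antisymmetric. Sending even-indexed worlds to • and odd-indexed worlds to ∘ is a surjective bounded morphism onto the two-world frame with •↔∘, which is not antisymmetric.
Hence antisymmetry is not modally definable.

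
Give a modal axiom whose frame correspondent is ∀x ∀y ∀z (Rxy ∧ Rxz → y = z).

◇p → □p

The condition is partial functionality. The CD schema ◇p → □p defines it.
Suppose ◇p→□p is valid. Take Rxy, Rxz and set V(p)={y}. Then ◇p at x, so □p at x, so p at z, i.e. z=y.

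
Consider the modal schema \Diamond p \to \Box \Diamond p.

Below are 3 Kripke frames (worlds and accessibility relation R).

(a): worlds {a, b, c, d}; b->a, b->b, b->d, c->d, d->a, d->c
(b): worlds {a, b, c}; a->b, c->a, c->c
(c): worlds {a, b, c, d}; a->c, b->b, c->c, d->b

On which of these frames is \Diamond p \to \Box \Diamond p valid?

(c)

Frame correspondent (Sahlqvist): \forall x \forall y \forall z (Rxy \wedge Rxz \to Ryz) — i.e. the Euclidean property.
(a): fails — Rba and Rbb but not Rab.
(b): fails — Rab and Rab but not Rbb.
(c): satisfies the condition.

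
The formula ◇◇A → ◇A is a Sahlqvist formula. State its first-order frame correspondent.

This is a form of the 4 axiom.
Its frame correspondent is transitivity — ∀x ∀y ∀z (Rxy ∧ Ryz → Rxz).

transitivity: ∀x ∀y ∀z (Rxy ∧ Ryz → Rxz)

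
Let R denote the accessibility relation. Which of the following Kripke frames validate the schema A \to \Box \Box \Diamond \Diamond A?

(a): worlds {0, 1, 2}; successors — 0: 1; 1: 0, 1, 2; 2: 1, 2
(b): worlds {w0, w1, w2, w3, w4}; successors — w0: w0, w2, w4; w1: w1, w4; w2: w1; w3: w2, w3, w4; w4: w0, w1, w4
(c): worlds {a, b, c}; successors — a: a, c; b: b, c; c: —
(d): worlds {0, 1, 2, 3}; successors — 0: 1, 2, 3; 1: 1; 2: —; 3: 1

Frame correspondent (Sahlqvist): \forall x \forall z (x R^2 z \to \exists w (x = w \wedge z R^2 w)) — i.e. a generalized confluence (Geach) condition.
(a): satisfies the condition.
(b): fails — w0R²w2 but no w with w0=w and w2R²w.
(c): fails — aR²c but no w with a=w and cR²w.
(d): fails — 0R²1 but no w with 0=w and 1R²w.
Valid on: (a).

(a)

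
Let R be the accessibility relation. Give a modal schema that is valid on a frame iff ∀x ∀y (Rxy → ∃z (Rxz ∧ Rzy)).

This is density; the standard corresponding axiom is C4: □□p → □p.
Suppose □□p→□p is valid. Take Rxy and set V(p)={w : xR²w}. Then □□p at x, so □p at x, so p at y, i.e. ∃z(Rxz∧Rzy).

□□p → □p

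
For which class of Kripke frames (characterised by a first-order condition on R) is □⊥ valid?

emptiness of R: ∀x ∀y ¬Rxy

□⊥ is valid iff no world has any successor (otherwise □⊥ fails at any world with one).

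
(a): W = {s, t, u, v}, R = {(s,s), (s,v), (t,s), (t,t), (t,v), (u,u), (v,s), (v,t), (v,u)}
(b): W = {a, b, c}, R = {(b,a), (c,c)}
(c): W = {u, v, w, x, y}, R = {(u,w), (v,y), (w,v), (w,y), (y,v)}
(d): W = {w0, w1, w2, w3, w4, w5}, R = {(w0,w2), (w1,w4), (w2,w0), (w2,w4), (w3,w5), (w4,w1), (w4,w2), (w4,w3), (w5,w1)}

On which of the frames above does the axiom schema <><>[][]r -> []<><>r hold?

(a), (b)

The schema corresponds to a generalized confluence (Geach) condition: forall x forall y forall z ((x R^2 y & xRz) -> exists w (y R^2 w & z R^2 w)).
(a): ✓.
(b): ✓.
(c): fails — vR²v, vRy but no t with vR²t and yR²t.
(d): fails — w0R²w0, w0Rw2 but no w with w0R²w and w2R²w.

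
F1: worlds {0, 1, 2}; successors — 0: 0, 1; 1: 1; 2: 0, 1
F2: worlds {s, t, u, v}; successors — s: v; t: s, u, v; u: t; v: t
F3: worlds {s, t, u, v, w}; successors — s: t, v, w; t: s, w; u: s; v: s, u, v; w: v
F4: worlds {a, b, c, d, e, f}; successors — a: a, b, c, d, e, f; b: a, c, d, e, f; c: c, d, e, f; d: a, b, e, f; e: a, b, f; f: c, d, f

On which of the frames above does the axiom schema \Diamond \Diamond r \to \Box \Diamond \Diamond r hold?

Frame correspondent (Sahlqvist): \forall x \forall y \forall z ((x R^2 y \wedge xRz) \to \exists w (y = w \wedge z R^2 w)) — i.e. a generalized confluence (Geach) condition.
F1: fails — 0R²0, 0R1 but no w with 0=w and 1R²w.
F2: fails — sR²t, sRv but no w with t=w and vR²w.
F3: fails — sR²s, sRt but no w* with s=w* and tR²w*.
F4: ✓.

F4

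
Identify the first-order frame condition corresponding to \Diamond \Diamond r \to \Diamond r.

Equivalently (dual form): □r → □□r.
Suppose □r→□□r is valid. Take Rxy, Ryz and set V(r)={w : Rxw}. Then □r at x, so □□r at x, so □r at y, so r at z, i.e. Rxz.

transitivity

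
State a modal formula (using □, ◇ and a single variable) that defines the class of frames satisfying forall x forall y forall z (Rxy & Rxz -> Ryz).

◇p → □◇p

This is the Euclidean property; the standard corresponding axiom is 5: ◇p → □◇p.
Suppose ◇p→□◇p is valid. Take Rxy, Rxz and set V(p)={y}. Then ◇p at x, so □◇p at x, so ◇p at z, so some w with Rzw has p; w=y, i.e. Rzy. By symmetry of the argument, Ryz.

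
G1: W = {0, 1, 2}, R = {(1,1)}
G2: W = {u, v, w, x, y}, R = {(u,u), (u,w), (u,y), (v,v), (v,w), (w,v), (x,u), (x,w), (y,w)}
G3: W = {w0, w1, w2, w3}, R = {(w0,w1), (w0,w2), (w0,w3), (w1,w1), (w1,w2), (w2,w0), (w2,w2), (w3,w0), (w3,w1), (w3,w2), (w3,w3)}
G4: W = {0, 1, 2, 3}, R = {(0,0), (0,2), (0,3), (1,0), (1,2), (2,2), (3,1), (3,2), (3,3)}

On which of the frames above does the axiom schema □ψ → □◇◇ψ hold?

G1, G3, G4

This is the axiom for a generalized confluence (Geach) condition; its first-order frame correspondent is ∀x ∀z (xRz → ∃w (xRw ∧ zR²w)).
G1: ✓.
G2: fails — uRy but no t with uRt and yR²t.
G3: ✓.
G4: ✓.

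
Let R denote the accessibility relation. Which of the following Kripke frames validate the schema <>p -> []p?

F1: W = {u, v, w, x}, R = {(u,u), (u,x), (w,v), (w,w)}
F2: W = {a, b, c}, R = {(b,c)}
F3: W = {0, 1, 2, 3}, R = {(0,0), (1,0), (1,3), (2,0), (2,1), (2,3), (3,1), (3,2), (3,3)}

This is the axiom for partial functionality; its first-order frame correspondent is forall x forall y forall z (Rxy & Rxz -> y = z).
F1: fails — u sees both u and x.
F2: condition met.
F3: fails — 1 sees both 0 and 3.
Valid on: F2.

F2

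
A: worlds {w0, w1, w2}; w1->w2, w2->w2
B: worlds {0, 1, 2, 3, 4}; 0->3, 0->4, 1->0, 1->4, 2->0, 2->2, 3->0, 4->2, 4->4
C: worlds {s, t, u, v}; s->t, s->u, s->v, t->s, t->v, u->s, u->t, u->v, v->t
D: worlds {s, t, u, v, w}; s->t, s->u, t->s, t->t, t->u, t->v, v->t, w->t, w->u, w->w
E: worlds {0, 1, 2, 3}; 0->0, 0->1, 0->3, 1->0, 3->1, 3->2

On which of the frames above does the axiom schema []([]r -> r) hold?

Frame correspondent (Sahlqvist): forall x forall y (Rxy -> Ryy) — i.e. shift-reflexivity.
A: satisfies the condition.
B: fails — R10 but not R00.
C: fails — Ruv but not Rvv.
D: fails — Rtv but not Rvv.
E: fails — R32 but not R22.

A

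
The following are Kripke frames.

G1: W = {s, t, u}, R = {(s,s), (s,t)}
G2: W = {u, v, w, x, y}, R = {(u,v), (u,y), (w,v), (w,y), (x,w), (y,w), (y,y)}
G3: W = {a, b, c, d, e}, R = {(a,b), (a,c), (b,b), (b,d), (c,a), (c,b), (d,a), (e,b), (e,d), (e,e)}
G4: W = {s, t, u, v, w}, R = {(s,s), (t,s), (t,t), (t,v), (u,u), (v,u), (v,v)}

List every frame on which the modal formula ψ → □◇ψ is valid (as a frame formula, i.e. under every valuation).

Frame correspondent (Sahlqvist): ∀x ∀y (Rxy → Ryx) — i.e. symmetry.
G1: fails — Rst but not Rts.
G2: fails — Rxw but not Rwx.
G3: fails — Reb but not Rbe.
G4: fails — Rtv but not Rvt.
Valid on no frame.

none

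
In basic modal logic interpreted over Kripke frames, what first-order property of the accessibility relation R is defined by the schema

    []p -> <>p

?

This is the D axiom.
It corresponds to seriality: forall x exists y Rxy.

Seriality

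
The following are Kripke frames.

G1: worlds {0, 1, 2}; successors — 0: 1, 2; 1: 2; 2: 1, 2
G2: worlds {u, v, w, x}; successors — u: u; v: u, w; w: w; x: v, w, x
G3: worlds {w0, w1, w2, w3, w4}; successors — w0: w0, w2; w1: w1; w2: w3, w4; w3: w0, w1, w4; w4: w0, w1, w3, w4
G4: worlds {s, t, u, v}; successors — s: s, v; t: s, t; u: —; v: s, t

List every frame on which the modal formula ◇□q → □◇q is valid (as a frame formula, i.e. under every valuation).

Frame correspondent (Sahlqvist): ∀x ∀y ∀z (Rxy ∧ Rxz → ∃w (Ryw ∧ Rzw)) — i.e. convergence.
G1: condition met.
G2: fails — Rvw and Rvu but w and u have no common successor.
G3: fails — Rw0w2 and Rw0w0 but w2 and w0 have no common successor.
G4: condition met.

G1, G4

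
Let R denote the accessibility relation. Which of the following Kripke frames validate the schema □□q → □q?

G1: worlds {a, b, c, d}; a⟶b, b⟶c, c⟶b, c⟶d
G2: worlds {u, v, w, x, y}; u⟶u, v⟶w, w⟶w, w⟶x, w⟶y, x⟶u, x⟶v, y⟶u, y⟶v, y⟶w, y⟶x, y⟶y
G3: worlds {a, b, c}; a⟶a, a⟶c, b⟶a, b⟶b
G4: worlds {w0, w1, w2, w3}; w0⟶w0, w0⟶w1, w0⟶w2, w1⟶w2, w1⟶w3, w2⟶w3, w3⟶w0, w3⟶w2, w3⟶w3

G3, G4

This is the axiom for density; its first-order frame correspondent is ∀x ∀y (Rxy → ∃z (Rxz ∧ Rzy)).
G1: fails — Rab but no z with Raz and Rzb.
G2: fails — Rxv but no z with Rxz and Rzv.
G3: condition met.
G4: condition met.
Valid on: G3, G4.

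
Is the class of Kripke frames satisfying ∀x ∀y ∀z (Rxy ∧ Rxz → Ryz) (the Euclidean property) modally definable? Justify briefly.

The condition is the Euclidean property. A defining modal formula is ◇q → □◇q.
Suppose ◇q→□◇q is valid. Take Rxy, Rxz and set V(q)={y}. Then ◇q at x, so □◇q at x, so ◇q at z, so some w with Rzw has q; w=y, i.e. Rzy. By symmetry of the argument, Ryz.

Definable; ◇q → □◇q defines it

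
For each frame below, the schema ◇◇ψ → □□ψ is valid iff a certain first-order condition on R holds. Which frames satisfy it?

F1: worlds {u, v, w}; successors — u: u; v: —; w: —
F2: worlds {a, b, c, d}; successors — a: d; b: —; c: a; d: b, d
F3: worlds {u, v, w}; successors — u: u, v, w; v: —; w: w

F1

This is the axiom for a generalized confluence (Geach) condition; its first-order frame correspondent is ∀x ∀y ∀z ((xR²y ∧ xR²z) → ∃w (y = w ∧ z = w)).
F1: holds.
F2: fails — aR²b, aR²d but b ≠ d.
F3: fails — uR²u, uR²v but u ≠ v.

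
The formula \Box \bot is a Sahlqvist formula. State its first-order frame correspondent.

Emptiness of R

□⊥ is valid iff no world has any successor (otherwise □⊥ fails at any world with one).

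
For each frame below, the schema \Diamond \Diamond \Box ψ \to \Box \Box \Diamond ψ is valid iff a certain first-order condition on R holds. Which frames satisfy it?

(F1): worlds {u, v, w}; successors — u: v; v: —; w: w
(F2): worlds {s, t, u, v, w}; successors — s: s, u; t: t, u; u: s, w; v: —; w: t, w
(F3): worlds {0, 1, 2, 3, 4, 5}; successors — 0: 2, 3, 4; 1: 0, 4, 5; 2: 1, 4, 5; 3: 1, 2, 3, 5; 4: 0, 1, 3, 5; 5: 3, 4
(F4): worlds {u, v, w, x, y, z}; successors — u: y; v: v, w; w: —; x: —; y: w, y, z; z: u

(F1), (F3)

Frame correspondent (Sahlqvist): \forall x \forall y \forall z ((x R^2 y \wedge x R^2 z) \to \exists w (yRw \wedge zRw)) — i.e. a generalized confluence (Geach) condition.
(F1): holds.
(F2): fails — sR²s, sR²w but no w* with sRw* and wRw*.
(F3): holds.
(F4): fails — uR²w, uR²w but no t with wRt and wRt.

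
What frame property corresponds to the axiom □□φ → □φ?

Suppose □□φ→□φ is valid. Take Rxy and set V(φ)={w : xR²w}. Then □□φ at x, so □φ at x, so φ at y, i.e. ∃z(Rxz∧Rzy).

Density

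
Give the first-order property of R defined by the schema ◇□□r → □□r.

∀x ∀y ∀z ((xRy ∧ xR²z) → ∃w (yR²w ∧ z = w))

This is a Sahlqvist (Geach-type) schema ◇^1□^2r → □^2◇^0r.
Minimal-valuation argument: fix x; take any y with xR^1y and any z with xR^2z. Set V(r) to the set of worlds R-reachable from y in exactly 2 steps. Then □^2r holds at y, so the antecedent holds at x; validity forces ◇^0r at z, giving a w with zR^0w and yR^2w.
First-order correspondent: ∀x ∀y ∀z ((xRy ∧ xR²z) → ∃w (yR²w ∧ z = w)).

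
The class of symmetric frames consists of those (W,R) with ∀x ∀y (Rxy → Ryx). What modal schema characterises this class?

ψ → □◇ψ

The condition is symmetry. The B schema ψ → □◇ψ defines it.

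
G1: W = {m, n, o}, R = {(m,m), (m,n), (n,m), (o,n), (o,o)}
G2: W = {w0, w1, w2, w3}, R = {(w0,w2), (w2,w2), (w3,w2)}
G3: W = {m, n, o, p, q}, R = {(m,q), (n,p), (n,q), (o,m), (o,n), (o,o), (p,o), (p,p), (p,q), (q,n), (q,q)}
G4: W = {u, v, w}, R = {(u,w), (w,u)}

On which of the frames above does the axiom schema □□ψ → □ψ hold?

The schema corresponds to density: ∀x ∀y (Rxy → ∃z (Rxz ∧ Rzy)).
G1: satisfies the condition.
G2: satisfies the condition.
G3: satisfies the condition.
G4: fails — Rwu but no z with Rwz and Rzu.
Valid on: G1, G2, G3.

G1, G2, G3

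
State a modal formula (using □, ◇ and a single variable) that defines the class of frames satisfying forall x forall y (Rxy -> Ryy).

A defining formula is □(□r → r) (the T□ axiom).
Suppose □(□r→r) is valid. Take Rxy and set V(r)={w : Ryw}. Then at y, □r holds; since □(□r→r) at x, □r→r at y, so r at y, i.e. Ryy.

□(□r → r)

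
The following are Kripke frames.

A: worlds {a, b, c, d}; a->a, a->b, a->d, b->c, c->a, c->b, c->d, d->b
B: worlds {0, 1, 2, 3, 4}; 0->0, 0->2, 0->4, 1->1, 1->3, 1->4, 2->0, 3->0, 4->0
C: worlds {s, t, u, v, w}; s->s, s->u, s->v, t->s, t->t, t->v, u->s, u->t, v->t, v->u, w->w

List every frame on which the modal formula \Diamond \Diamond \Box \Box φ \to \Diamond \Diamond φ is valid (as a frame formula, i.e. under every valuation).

B, C

Frame correspondent (Sahlqvist): \forall x \forall y (x R^2 y \to \exists w (y R^2 w \wedge x R^2 w)) — i.e. a generalized confluence (Geach) condition.
A: fails — bR²d but no w with dR²w and bR²w.
B: holds.
C: holds.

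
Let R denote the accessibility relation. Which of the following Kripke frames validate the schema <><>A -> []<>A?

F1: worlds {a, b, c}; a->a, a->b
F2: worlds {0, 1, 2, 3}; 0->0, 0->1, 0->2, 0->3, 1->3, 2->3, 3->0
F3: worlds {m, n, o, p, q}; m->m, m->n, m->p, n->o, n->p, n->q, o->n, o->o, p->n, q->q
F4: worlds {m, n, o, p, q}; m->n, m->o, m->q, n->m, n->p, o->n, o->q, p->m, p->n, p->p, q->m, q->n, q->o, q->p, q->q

The schema corresponds to a generalized confluence (Geach) condition: forall x forall y forall z ((x R^2 y & xRz) -> exists w (y = w & zRw)).
F1: fails — aR²a, aRb but no w with a=w and bRw.
F2: fails — 0R²0, 0R1 but no w with 0=w and 1Rw.
F3: fails — mR²m, mRn but no w with m=w and nRw.
F4: fails — mR²m, mRo but no w with m=w and oRw.
Valid on no frame.

none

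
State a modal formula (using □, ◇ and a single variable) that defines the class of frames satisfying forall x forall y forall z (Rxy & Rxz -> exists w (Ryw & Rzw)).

◇□q → □◇q

A defining formula is ◇□q → □◇q (the .2 axiom).
Suppose ◇□q→□◇q is valid. Take Rxy, Rxz and set V(q)={w : Ryw}. Then □q at y so ◇□q at x, so □◇q at x, so ◇q at z, giving w with Rzw and Ryw.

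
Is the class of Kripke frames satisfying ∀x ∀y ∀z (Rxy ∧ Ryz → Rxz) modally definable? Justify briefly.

Yes — defined by □q → □□q

The condition is transitivity. A defining modal formula is □q → □□q.
Suppose □q→□□q is valid. Take Rxy, Ryz and set V(q)={w : Rxw}. Then □q at x, so □□q at x, so □q at y, so q at z, i.e. Rxz.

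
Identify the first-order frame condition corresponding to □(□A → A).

shift-reflexivity: ∀x ∀y (Rxy → Ryy)

This is the T□ axiom.
Its frame correspondent is shift-reflexivity — ∀x ∀y (Rxy → Ryy).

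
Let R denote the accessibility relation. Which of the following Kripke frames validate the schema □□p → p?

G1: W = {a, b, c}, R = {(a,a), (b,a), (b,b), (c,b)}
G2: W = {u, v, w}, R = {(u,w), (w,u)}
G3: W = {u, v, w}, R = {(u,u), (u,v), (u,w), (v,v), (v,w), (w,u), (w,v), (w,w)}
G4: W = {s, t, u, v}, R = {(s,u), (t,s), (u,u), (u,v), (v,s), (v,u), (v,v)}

G3

The schema corresponds to a generalized confluence (Geach) condition: ∀x ∃w (xR²w ∧ x = w).
G1: fails — at c but no w with cR²w and c=w.
G2: fails — at v but no t with vR²t and v=t.
G3: ✓.
G4: fails — at s but no w with sR²w and s=w.
Valid on: G3.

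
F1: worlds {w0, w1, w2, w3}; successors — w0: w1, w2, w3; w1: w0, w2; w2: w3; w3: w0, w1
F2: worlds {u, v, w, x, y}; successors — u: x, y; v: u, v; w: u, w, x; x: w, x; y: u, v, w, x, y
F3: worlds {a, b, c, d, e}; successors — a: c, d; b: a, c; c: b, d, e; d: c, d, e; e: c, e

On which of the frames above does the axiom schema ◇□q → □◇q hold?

F3

Frame correspondent (Sahlqvist): ∀x ∀y ∀z (Rxy ∧ Rxz → ∃w (Ryw ∧ Rzw)) — i.e. convergence.
F1: fails — Rw0w1 and Rw0w2 but w1 and w2 have no common successor.
F2: fails — Rvv and Rvu but v and u have no common successor.
F3: condition met.
Valid on: F3.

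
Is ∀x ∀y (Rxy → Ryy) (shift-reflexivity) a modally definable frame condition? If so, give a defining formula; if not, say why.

The condition is shift-reflexivity. A defining modal formula is □(□r → r).
Suppose □(□r→r) is valid. Take Rxy and set V(r)={w : Ryw}. Then at y, □r holds; since □(□r→r) at x, □r→r at y, so r at y, i.e. Ryy.

Yes — defined by □(□r → r)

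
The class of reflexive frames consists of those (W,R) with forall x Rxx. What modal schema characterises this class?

A defining formula is □q → q (the T axiom).

□q → q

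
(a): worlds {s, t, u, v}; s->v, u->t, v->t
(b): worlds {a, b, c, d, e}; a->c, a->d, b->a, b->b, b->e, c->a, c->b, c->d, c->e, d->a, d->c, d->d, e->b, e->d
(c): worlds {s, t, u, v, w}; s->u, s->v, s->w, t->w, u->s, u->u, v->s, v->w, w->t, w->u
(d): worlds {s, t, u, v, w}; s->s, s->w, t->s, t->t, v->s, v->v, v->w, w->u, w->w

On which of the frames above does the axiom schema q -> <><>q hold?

The schema corresponds to a generalized confluence (Geach) condition: forall x exists w (x = w & x R^2 w).
(a): fails — at s but no w with s=w and sR²w.
(b): condition met.
(c): condition met.
(d): fails — at u but no w* with u=w* and uR²w*.

(b), (c)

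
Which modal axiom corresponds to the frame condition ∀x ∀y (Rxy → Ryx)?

The condition is symmetry. The B schema s → □◇s defines it.
Suppose s→□◇s is valid. Take Rxy and set V(s)={x}. Then s at x, so □◇s at x, so ◇s at y, so some z with Ryz has s; z=x, i.e. Ryx.

s → □◇s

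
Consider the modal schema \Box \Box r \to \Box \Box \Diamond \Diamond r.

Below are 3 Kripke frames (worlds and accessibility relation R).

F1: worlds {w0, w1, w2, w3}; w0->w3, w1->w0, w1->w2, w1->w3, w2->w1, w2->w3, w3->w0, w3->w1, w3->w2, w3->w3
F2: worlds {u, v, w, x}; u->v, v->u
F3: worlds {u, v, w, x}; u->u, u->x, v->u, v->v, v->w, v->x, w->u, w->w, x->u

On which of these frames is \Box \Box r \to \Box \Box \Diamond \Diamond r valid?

The schema corresponds to a generalized confluence (Geach) condition: \forall x \forall z (x R^2 z \to \exists w (x R^2 w \wedge z R^2 w)).
F1: condition met.
F2: condition met.
F3: condition met.
Valid on: F1, F2, F3.

F1, F2, F3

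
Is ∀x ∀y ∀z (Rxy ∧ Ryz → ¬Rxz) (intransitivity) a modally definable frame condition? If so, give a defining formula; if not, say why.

If a class were modally definable it would be closed under surjective bounded morphisms (Goldblatt–Thomason).
The 5-cycle (worlds w0,w1,w2,w3,w4 with w0→w1→w2→w3→w4→w0) is intransitive. Mapping every world to a single reflexive point • is a surjective bounded morphism; the reflexive point is not intransitive (R••∧R•• but R••).
So no modal formula (or set of formulas) defines exactly the intransitive frames.

No — not modally definable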